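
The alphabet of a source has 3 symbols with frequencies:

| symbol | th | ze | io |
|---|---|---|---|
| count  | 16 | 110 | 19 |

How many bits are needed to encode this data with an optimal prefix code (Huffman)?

Build the Huffman tree bottom-up:
combine th(16), io(19) → 35
combine 35, ze(110) → 145
Total encoded bits = sum of merged weights = 35 + 145 = 180.

180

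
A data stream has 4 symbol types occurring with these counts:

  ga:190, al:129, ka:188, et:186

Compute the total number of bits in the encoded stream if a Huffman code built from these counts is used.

1386

Merge the two smallest weights repeatedly:
al(129) + et(186) → 315
ka(188) + ga(190) → 378
315 + 378 → 693
Total encoded bits = sum of merged weights = 315 + 378 + 693 = 1386.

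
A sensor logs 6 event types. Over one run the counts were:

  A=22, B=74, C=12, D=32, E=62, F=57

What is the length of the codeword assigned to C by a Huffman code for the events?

4

Huffman merges, smallest pair first:
merge C(12) and A(22): 34
merge D(32) and 34: 66
merge F(57) and E(62): 119
merge 66 and B(74): 140
merge 119 and 140: 259
The subtree containing C is merged 4 times, so code length = 4.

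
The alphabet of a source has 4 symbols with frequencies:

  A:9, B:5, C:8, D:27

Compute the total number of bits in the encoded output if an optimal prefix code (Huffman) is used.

Greedily combine the two least-frequent nodes:
combine B(5), C(8) → 13
combine A(9), 13 → 22
combine 22, D(27) → 49
Total encoded bits = sum of merged weights = 13 + 22 + 49 = 84.

84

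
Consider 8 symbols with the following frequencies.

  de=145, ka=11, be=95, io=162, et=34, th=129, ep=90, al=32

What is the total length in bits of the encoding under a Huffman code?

Greedily combine the two least-frequent nodes:
merge ka(11) and al(32): 43
merge et(34) and 43: 77
merge 77 and ep(90): 167
merge be(95) and th(129): 224
merge de(145) and io(162): 307
merge 167 and 224: 391
merge 307 and 391: 698
Total encoded bits = sum of merged weights = 43 + 77 + 167 + 224 + 307 + 391 + 698 = 1907.

1907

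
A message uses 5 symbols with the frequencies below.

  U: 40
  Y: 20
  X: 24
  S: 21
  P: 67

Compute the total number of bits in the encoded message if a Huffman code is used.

382

Greedily combine the two least-frequent nodes:
Y(20) + S(21) → 41
X(24) + U(40) → 64
41 + 64 → 105
P(67) + 105 → 172
Total encoded bits = sum of merged weights = 41 + 64 + 105 + 172 = 382.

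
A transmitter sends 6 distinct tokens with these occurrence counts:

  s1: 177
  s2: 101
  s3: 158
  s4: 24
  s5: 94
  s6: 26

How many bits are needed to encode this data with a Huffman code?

Greedily combine the two least-frequent nodes:
merge s4(24) and s6(26): 50
merge 50 and s5(94): 144
merge s2(101) and 144: 245
merge s3(158) and s1(177): 335
merge 245 and 335: 580
The encoded length is the sum of every internal node's weight: 50 + 144 + 245 + 335 + 580 = 1354 bits.

1354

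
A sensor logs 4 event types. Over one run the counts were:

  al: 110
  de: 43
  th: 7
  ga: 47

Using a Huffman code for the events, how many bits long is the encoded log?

354

Greedily combine the two least-frequent nodes:
combine th(7), de(43) → 50
combine ga(47), 50 → 97
combine 97, al(110) → 207
The encoded length is the sum of every internal node's weight: 50 + 97 + 207 = 354 bits.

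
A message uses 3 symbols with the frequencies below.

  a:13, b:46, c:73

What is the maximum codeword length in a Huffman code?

2

Merge the two lowest-weight nodes at each step:
merge a(13) and b(46): 59
merge 59 and c(73): 132
The first pair merged (a, b) ends up deepest, at depth 2.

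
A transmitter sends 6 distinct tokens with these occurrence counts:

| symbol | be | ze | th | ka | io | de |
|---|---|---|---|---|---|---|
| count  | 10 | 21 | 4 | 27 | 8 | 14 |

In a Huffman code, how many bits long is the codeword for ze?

Huffman merges, smallest pair first:
th(4) + io(8) → 12
be(10) + 12 → 22
de(14) + ze(21) → 35
22 + ka(27) → 49
35 + 49 → 84
ze sits 2 levels below the root, so its codeword is 2 bits.

2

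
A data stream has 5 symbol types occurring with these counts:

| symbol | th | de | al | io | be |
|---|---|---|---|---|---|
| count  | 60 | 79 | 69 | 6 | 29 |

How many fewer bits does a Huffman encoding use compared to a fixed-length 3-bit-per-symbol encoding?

208

Fixed-length: 3 bits × 243 symbols = 729 bits.
Huffman merges:
merge io(6) and be(29): 35
merge 35 and th(60): 95
merge al(69) and de(79): 148
merge 95 and 148: 243
Huffman total = 35 + 95 + 148 + 243 = 521 bits.
Saving = 729 − 521 = 208 bits.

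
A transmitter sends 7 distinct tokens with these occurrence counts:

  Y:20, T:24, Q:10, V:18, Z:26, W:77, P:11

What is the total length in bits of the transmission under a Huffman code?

Build the Huffman tree bottom-up:
merge Q(10) and P(11): 21
merge V(18) and Y(20): 38
merge 21 and T(24): 45
merge Z(26) and 38: 64
merge 45 and 64: 109
merge W(77) and 109: 186
The encoded length is the sum of every internal node's weight: 21 + 38 + 45 + 64 + 109 + 186 = 463 bits.

463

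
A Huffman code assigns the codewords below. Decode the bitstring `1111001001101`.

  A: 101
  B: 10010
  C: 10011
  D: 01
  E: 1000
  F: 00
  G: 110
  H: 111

Read left to right; each codeword is recognised as soon as it completes (prefix code):
  111→H | 10010→B | 01→D | 101→A
Decoded message: HBDA

HBDA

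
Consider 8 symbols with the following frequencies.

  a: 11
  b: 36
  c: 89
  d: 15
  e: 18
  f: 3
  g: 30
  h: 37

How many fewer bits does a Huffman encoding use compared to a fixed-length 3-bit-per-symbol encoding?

Fixed-length: 3 bits × 239 symbols = 717 bits.
Huffman merges:
merge f(3) and a(11): 14
merge 14 and d(15): 29
merge e(18) and 29: 47
merge g(30) and b(36): 66
merge h(37) and 47: 84
merge 66 and 84: 150
merge c(89) and 150: 239
Huffman total = 14 + 29 + 47 + 66 + 84 + 150 + 239 = 629 bits.
Saving = 717 − 629 = 88 bits.

88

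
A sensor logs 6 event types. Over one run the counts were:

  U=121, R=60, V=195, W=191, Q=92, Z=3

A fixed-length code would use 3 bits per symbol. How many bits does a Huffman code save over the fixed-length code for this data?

444

Fixed-length: 3 bits × 662 symbols = 1986 bits.
Huffman merges:
Z(3) + R(60) → 63
63 + Q(92) → 155
U(121) + 155 → 276
W(191) + V(195) → 386
276 + 386 → 662
Huffman total = 63 + 155 + 276 + 386 + 662 = 1542 bits.
Saving = 1986 − 1542 = 444 bits.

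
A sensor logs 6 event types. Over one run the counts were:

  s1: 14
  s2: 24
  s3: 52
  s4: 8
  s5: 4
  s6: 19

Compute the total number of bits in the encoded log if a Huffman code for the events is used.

271

Merge the two smallest weights repeatedly:
merge s5(4) and s4(8): 12
merge 12 and s1(14): 26
merge s6(19) and s2(24): 43
merge 26 and 43: 69
merge s3(52) and 69: 121
Each symbol's bit-cost is frequency × depth; summing gives 271 bits (equivalently 12 + 26 + 43 + 69 + 121).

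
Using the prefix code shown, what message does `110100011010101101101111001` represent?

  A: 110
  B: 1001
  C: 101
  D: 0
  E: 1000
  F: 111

AEACDAAFB

Read left to right; each codeword is recognised as soon as it completes (prefix code):
  110→A | 1000→E | 110→A | 101→C | 0→D | 110→A | 110→A | 111→F | 1001→B
Decoded message: AEACDAAFB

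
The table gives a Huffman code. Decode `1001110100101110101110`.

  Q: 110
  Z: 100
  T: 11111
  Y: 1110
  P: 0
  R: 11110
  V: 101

ZYZVQVQ

Read left to right; each codeword is recognised as soon as it completes (prefix code):
  100→Z | 1110→Y | 100→Z | 101→V | 110→Q | 101→V | 110→Q
Decoded message: ZYZVQVQ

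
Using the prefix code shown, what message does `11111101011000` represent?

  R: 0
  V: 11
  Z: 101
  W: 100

VVVRZWR

Read left to right; each codeword is recognised as soon as it completes (prefix code):
  11→V | 11→V | 11→V | 0→R | 101→Z | 100→W | 0→R
Decoded message: VVVRZWR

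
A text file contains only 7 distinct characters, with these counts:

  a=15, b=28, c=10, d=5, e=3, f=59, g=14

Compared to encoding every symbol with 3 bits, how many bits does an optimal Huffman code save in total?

92

Fixed-length: 3 bits × 134 symbols = 402 bits.
Huffman merges:
e(3) + d(5) → 8
8 + c(10) → 18
g(14) + a(15) → 29
18 + b(28) → 46
29 + 46 → 75
f(59) + 75 → 134
Huffman total = 8 + 18 + 29 + 46 + 75 + 134 = 310 bits.
Saving = 402 − 310 = 92 bits.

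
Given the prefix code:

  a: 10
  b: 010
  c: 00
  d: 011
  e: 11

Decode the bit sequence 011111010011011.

deaadd

Read left to right; each codeword is recognised as soon as it completes (prefix code):
  011→d | 11→e | 10→a | 10→a | 011→d | 011→d
Decoded message: deaadd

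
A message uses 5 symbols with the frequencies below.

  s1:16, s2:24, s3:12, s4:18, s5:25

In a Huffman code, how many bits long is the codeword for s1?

3

Build the tree from the bottom:
combine s3(12), s1(16) → 28
combine s4(18), s2(24) → 42
combine s5(25), 28 → 53
combine 42, 53 → 95
s1's leaf is at depth 3, giving a 3-bit codeword.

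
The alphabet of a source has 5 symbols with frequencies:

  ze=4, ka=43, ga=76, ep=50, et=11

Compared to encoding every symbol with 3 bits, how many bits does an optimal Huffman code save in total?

187

Fixed-length: 3 bits × 184 symbols = 552 bits.
Huffman merges:
merge ze(4) and et(11): 15
merge 15 and ka(43): 58
merge ep(50) and 58: 108
merge ga(76) and 108: 184
Huffman total = 15 + 58 + 108 + 184 = 365 bits.
Saving = 552 − 365 = 187 bits.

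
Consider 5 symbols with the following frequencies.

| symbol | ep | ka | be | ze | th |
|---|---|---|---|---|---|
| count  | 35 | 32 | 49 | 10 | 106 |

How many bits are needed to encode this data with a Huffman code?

Merge the two smallest weights repeatedly:
merge ze(10) and ka(32): 42
merge ep(35) and 42: 77
merge be(49) and 77: 126
merge th(106) and 126: 232
Total encoded bits = sum of merged weights = 42 + 77 + 126 + 232 = 477.

477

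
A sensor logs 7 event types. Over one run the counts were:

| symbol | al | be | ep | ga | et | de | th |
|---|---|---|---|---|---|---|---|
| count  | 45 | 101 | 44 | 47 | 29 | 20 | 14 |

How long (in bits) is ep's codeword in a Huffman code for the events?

Huffman merges, smallest pair first:
combine th(14), de(20) → 34
combine et(29), 34 → 63
combine ep(44), al(45) → 89
combine ga(47), 63 → 110
combine 89, be(101) → 190
combine 110, 190 → 300
ep's leaf is at depth 3, giving a 3-bit codeword.

3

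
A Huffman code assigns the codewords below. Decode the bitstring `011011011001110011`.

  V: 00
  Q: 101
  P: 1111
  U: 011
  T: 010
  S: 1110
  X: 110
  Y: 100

Read left to right; each codeword is recognised as soon as it completes (prefix code):
  011→U | 011→U | 011→U | 00→V | 1110→S | 011→U
Decoded message: UUUVSU

UUUVSU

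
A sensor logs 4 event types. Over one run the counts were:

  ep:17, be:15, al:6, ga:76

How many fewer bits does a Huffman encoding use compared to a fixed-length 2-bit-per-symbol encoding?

Fixed-length: 2 bits × 114 symbols = 228 bits.
Huffman merges:
al(6) + be(15) → 21
ep(17) + 21 → 38
38 + ga(76) → 114
Huffman total = 21 + 38 + 114 = 173 bits.
Saving = 228 − 173 = 55 bits.

55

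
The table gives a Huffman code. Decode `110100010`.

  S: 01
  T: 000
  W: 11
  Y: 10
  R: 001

Read left to right; each codeword is recognised as soon as it completes (prefix code):
  11→W | 01→S | 000→T | 10→Y
Decoded message: WSTY

WSTY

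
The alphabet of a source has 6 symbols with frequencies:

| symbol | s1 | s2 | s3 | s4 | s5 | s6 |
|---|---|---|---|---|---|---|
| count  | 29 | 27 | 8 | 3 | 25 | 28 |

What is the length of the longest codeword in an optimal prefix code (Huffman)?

Merge the two lowest-weight nodes at each step:
merge s4(3) and s3(8): 11
merge 11 and s5(25): 36
merge s2(27) and s6(28): 55
merge s1(29) and 36: 65
merge 55 and 65: 120
The first pair merged (s4, s3) ends up deepest, at depth 4.

4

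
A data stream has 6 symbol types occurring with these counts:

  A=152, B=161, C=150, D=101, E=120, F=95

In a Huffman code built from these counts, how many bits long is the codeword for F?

3

Build the tree from the bottom:
merge F(95) and D(101): 196
merge E(120) and C(150): 270
merge A(152) and B(161): 313
merge 196 and 270: 466
merge 313 and 466: 779
The subtree containing F is merged 3 times, so code length = 3.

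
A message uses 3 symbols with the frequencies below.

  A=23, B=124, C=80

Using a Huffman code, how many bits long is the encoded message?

Build the Huffman tree bottom-up:
A(23) + C(80) → 103
103 + B(124) → 227
Total encoded bits = sum of merged weights = 103 + 227 = 330.

330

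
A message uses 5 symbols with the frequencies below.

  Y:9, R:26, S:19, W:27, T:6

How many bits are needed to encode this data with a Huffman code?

Greedily combine the two least-frequent nodes:
merge T(6) and Y(9): 15
merge 15 and S(19): 34
merge R(26) and W(27): 53
merge 34 and 53: 87
Total encoded bits = sum of merged weights = 15 + 34 + 53 + 87 = 189.

189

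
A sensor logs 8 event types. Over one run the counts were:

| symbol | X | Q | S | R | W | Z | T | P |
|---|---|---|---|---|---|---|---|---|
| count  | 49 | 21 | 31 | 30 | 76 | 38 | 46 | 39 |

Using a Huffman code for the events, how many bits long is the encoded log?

Build the Huffman tree bottom-up:
merge Q(21) and R(30): 51
merge S(31) and Z(38): 69
merge P(39) and T(46): 85
merge X(49) and 51: 100
merge 69 and W(76): 145
merge 85 and 100: 185
merge 145 and 185: 330
Total encoded bits = sum of merged weights = 51 + 69 + 85 + 100 + 145 + 185 + 330 = 965.

965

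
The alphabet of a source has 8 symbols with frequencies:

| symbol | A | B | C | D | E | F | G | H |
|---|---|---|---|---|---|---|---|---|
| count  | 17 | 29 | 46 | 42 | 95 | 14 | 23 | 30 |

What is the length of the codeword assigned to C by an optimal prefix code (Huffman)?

Huffman merges, smallest pair first:
combine F(14), A(17) → 31
combine G(23), B(29) → 52
combine H(30), 31 → 61
combine D(42), C(46) → 88
combine 52, 61 → 113
combine 88, E(95) → 183
combine 113, 183 → 296
C's leaf is at depth 3, giving a 3-bit codeword.

3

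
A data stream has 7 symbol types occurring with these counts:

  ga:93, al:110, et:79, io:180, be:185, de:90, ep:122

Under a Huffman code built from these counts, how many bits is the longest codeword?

4

Merge the two lowest-weight nodes at each step:
merge et(79) and de(90): 169
merge ga(93) and al(110): 203
merge ep(122) and 169: 291
merge io(180) and be(185): 365
merge 203 and 291: 494
merge 365 and 494: 859
The first pair merged (et, de) ends up deepest, at depth 4.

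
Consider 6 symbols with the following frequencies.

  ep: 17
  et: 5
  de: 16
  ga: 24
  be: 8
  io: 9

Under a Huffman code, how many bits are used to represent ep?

Build the tree from the bottom:
et(5) + be(8) → 13
io(9) + 13 → 22
de(16) + ep(17) → 33
22 + ga(24) → 46
33 + 46 → 79
ep's leaf is at depth 2, giving a 2-bit codeword.

2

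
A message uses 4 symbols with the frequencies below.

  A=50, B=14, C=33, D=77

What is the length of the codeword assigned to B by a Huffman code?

Huffman merges, smallest pair first:
combine B(14), C(33) → 47
combine 47, A(50) → 97
combine D(77), 97 → 174
B's leaf is at depth 3, giving a 3-bit codeword.

3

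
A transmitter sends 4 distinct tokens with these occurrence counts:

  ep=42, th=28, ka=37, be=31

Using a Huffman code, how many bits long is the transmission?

276

Merge the two smallest weights repeatedly:
combine th(28), be(31) → 59
combine ka(37), ep(42) → 79
combine 59, 79 → 138
The encoded length is the sum of every internal node's weight: 59 + 79 + 138 = 276 bits.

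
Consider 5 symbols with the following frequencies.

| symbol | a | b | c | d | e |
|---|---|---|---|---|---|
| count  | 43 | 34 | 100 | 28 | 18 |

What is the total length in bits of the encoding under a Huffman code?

469

Merge the two smallest weights repeatedly:
merge e(18) and d(28): 46
merge b(34) and a(43): 77
merge 46 and 77: 123
merge c(100) and 123: 223
Total encoded bits = sum of merged weights = 46 + 77 + 123 + 223 = 469.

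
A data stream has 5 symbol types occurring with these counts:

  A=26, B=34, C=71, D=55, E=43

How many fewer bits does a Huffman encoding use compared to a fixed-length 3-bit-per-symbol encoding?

169

Fixed-length: 3 bits × 229 symbols = 687 bits.
Huffman merges:
A(26) + B(34) → 60
E(43) + D(55) → 98
60 + C(71) → 131
98 + 131 → 229
Huffman total = 60 + 98 + 131 + 229 = 518 bits.
Saving = 687 − 518 = 169 bits.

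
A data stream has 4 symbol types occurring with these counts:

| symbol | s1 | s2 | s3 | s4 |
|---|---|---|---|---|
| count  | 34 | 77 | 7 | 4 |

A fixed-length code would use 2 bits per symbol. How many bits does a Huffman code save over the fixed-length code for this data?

66

Fixed-length: 2 bits × 122 symbols = 244 bits.
Huffman merges:
merge s4(4) and s3(7): 11
merge 11 and s1(34): 45
merge 45 and s2(77): 122
Huffman total = 11 + 45 + 122 = 178 bits.
Saving = 244 − 178 = 66 bits.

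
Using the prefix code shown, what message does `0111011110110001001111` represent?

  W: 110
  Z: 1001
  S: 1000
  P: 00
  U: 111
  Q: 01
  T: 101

QWUTSZU

Read left to right; each codeword is recognised as soon as it completes (prefix code):
  01→Q | 110→W | 111→U | 101→T | 1000→S | 1001→Z | 111→U
Decoded message: QWUTSZU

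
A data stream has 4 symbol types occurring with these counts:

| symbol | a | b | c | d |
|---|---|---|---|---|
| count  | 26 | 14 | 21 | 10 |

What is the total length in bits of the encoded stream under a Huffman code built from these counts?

140

Merge the two smallest weights repeatedly:
combine d(10), b(14) → 24
combine c(21), 24 → 45
combine a(26), 45 → 71
Each symbol's bit-cost is frequency × depth; summing gives 140 bits (equivalently 24 + 45 + 71).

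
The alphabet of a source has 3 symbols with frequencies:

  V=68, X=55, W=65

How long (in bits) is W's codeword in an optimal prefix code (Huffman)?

2

Huffman merges, smallest pair first:
X(55) + W(65) → 120
V(68) + 120 → 188
W's leaf is at depth 2, giving a 2-bit codeword.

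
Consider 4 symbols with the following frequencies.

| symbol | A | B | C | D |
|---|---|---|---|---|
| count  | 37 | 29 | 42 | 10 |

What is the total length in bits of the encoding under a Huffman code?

233

Merge the two smallest weights repeatedly:
combine D(10), B(29) → 39
combine A(37), 39 → 76
combine C(42), 76 → 118
Each symbol's bit-cost is frequency × depth; summing gives 233 bits (equivalently 39 + 76 + 118).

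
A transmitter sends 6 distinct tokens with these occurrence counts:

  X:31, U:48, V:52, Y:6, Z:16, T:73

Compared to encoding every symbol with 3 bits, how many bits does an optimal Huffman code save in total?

151

Fixed-length: 3 bits × 226 symbols = 678 bits.
Huffman merges:
merge Y(6) and Z(16): 22
merge 22 and X(31): 53
merge U(48) and V(52): 100
merge 53 and T(73): 126
merge 100 and 126: 226
Huffman total = 22 + 53 + 100 + 126 + 226 = 527 bits.
Saving = 678 − 527 = 151 bits.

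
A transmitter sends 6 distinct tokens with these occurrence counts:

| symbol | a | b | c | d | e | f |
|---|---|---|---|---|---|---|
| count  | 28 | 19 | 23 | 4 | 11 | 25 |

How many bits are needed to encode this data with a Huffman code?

269

Merge the two smallest weights repeatedly:
combine d(4), e(11) → 15
combine 15, b(19) → 34
combine c(23), f(25) → 48
combine a(28), 34 → 62
combine 48, 62 → 110
Total encoded bits = sum of merged weights = 15 + 34 + 48 + 62 + 110 = 269.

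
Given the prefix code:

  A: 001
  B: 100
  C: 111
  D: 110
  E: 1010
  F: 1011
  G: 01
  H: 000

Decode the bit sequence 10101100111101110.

EDGCGD

Read left to right; each codeword is recognised as soon as it completes (prefix code):
  1010→E | 110→D | 01→G | 111→C | 01→G | 110→D
Decoded message: EDGCGD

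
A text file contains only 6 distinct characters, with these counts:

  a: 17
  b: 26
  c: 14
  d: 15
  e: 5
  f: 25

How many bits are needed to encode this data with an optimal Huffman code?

Greedily combine the two least-frequent nodes:
combine e(5), c(14) → 19
combine d(15), a(17) → 32
combine 19, f(25) → 44
combine b(26), 32 → 58
combine 44, 58 → 102
Total encoded bits = sum of merged weights = 19 + 32 + 44 + 58 + 102 = 255.

255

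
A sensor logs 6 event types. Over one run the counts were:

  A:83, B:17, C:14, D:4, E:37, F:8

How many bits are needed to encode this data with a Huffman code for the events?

Greedily combine the two least-frequent nodes:
D(4) + F(8) → 12
12 + C(14) → 26
B(17) + 26 → 43
E(37) + 43 → 80
80 + A(83) → 163
Total encoded bits = sum of merged weights = 12 + 26 + 43 + 80 + 163 = 324.

324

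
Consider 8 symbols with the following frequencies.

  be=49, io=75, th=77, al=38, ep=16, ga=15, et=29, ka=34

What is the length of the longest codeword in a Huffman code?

Merge the two lowest-weight nodes at each step:
ga(15) + ep(16) → 31
et(29) + 31 → 60
ka(34) + al(38) → 72
be(49) + 60 → 109
72 + io(75) → 147
th(77) + 109 → 186
147 + 186 → 333
Maximum depth reached is 5.

5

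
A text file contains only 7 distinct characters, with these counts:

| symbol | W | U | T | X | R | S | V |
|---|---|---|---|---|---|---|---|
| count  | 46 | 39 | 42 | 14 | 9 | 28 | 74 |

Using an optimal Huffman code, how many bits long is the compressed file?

Greedily combine the two least-frequent nodes:
combine R(9), X(14) → 23
combine 23, S(28) → 51
combine U(39), T(42) → 81
combine W(46), 51 → 97
combine V(74), 81 → 155
combine 97, 155 → 252
Total encoded bits = sum of merged weights = 23 + 51 + 81 + 97 + 155 + 252 = 659.

659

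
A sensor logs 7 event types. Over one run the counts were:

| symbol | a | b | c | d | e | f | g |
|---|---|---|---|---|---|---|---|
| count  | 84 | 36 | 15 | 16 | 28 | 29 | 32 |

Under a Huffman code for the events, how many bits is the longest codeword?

Merge the two lowest-weight nodes at each step:
c(15) + d(16) → 31
e(28) + f(29) → 57
31 + g(32) → 63
b(36) + 57 → 93
63 + a(84) → 147
93 + 147 → 240
The rarest symbols sit at the bottom; the longest codeword is 4 bits.

4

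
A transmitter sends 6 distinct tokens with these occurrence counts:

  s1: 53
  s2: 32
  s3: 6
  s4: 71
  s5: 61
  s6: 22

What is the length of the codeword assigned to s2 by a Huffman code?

3

Huffman merges, smallest pair first:
s3(6) + s6(22) → 28
28 + s2(32) → 60
s1(53) + 60 → 113
s5(61) + s4(71) → 132
113 + 132 → 245
s2 sits 3 levels below the root, so its codeword is 3 bits.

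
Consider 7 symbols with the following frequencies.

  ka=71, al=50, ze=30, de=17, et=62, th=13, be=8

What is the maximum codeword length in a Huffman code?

Merge the two lowest-weight nodes at each step:
merge be(8) and th(13): 21
merge de(17) and 21: 38
merge ze(30) and 38: 68
merge al(50) and et(62): 112
merge 68 and ka(71): 139
merge 112 and 139: 251
Maximum depth reached is 5.

5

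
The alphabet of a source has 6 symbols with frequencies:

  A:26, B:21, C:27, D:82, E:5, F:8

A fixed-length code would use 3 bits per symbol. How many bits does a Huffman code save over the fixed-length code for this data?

Fixed-length: 3 bits × 169 symbols = 507 bits.
Huffman merges:
E(5) + F(8) → 13
13 + B(21) → 34
A(26) + C(27) → 53
34 + 53 → 87
D(82) + 87 → 169
Huffman total = 13 + 34 + 53 + 87 + 169 = 356 bits.
Saving = 507 − 356 = 151 bits.

151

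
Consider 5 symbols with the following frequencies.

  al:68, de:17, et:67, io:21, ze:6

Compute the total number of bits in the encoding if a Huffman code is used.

Merge the two smallest weights repeatedly:
merge ze(6) and de(17): 23
merge io(21) and 23: 44
merge 44 and et(67): 111
merge al(68) and 111: 179
Each symbol's bit-cost is frequency × depth; summing gives 357 bits (equivalently 23 + 44 + 111 + 179).

357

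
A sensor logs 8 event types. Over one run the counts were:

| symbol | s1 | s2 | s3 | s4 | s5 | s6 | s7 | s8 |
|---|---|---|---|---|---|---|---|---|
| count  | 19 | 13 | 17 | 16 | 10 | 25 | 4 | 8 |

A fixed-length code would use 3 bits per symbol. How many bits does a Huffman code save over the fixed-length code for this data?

Fixed-length: 3 bits × 112 symbols = 336 bits.
Huffman merges:
merge s7(4) and s8(8): 12
merge s5(10) and 12: 22
merge s2(13) and s4(16): 29
merge s3(17) and s1(19): 36
merge 22 and s6(25): 47
merge 29 and 36: 65
merge 47 and 65: 112
Huffman total = 12 + 22 + 29 + 36 + 47 + 65 + 112 = 323 bits.
Saving = 336 − 323 = 13 bits.

13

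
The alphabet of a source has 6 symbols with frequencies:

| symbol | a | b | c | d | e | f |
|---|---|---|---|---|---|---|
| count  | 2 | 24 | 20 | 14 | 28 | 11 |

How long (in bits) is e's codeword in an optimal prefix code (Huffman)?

Huffman merges, smallest pair first:
a(2) + f(11) → 13
13 + d(14) → 27
c(20) + b(24) → 44
27 + e(28) → 55
44 + 55 → 99
The subtree containing e is merged 2 times, so code length = 2.

2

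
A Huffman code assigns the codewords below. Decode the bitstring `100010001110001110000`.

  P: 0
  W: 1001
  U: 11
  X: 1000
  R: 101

Read left to right; each codeword is recognised as soon as it completes (prefix code):
  1000→X | 1000→X | 11→U | 1000→X | 11→U | 1000→X | 0→P
Decoded message: XXUXUXP

XXUXUXP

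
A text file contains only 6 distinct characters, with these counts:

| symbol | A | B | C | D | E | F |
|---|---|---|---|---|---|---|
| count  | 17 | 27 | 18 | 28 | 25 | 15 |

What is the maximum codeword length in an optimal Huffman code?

3

Merge the two lowest-weight nodes at each step:
F(15) + A(17) → 32
C(18) + E(25) → 43
B(27) + D(28) → 55
32 + 43 → 75
55 + 75 → 130
The rarest symbols sit at the bottom; the longest codeword is 3 bits.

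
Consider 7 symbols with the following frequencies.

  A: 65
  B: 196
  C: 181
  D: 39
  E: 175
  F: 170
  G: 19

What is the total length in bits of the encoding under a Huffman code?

2164

Greedily combine the two least-frequent nodes:
G(19) + D(39) → 58
58 + A(65) → 123
123 + F(170) → 293
E(175) + C(181) → 356
B(196) + 293 → 489
356 + 489 → 845
Total encoded bits = sum of merged weights = 58 + 123 + 293 + 356 + 489 + 845 = 2164.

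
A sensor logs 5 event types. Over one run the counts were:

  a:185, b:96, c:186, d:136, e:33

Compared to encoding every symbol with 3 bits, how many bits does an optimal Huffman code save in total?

507

Fixed-length: 3 bits × 636 symbols = 1908 bits.
Huffman merges:
e(33) + b(96) → 129
129 + d(136) → 265
a(185) + c(186) → 371
265 + 371 → 636
Huffman total = 129 + 265 + 371 + 636 = 1401 bits.
Saving = 1908 − 1401 = 507 bits.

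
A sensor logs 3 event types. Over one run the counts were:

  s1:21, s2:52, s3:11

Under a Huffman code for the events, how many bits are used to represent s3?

2

Build the tree from the bottom:
merge s3(11) and s1(21): 32
merge 32 and s2(52): 84
The subtree containing s3 is merged 2 times, so code length = 2.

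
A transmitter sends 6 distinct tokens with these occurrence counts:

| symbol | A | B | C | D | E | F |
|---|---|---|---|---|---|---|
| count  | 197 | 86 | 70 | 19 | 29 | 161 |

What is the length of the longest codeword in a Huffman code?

Merge the two lowest-weight nodes at each step:
combine D(19), E(29) → 48
combine 48, C(70) → 118
combine B(86), 118 → 204
combine F(161), A(197) → 358
combine 204, 358 → 562
The first pair merged (D, E) ends up deepest, at depth 4.

4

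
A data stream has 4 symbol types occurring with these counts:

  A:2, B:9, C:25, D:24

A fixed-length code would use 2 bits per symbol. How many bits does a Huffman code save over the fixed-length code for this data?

14

Fixed-length: 2 bits × 60 symbols = 120 bits.
Huffman merges:
combine A(2), B(9) → 11
combine 11, D(24) → 35
combine C(25), 35 → 60
Huffman total = 11 + 35 + 60 = 106 bits.
Saving = 120 − 106 = 14 bits.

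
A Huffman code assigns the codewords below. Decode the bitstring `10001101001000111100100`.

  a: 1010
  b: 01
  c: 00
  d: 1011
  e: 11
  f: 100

fbabcbeff

Read left to right; each codeword is recognised as soon as it completes (prefix code):
  100→f | 01→b | 1010→a | 01→b | 00→c | 01→b | 11→e | 100→f | 100→f
Decoded message: fbabcbeff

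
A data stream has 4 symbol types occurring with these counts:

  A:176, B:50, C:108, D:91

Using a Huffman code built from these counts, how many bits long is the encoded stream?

815

Build the Huffman tree bottom-up:
combine B(50), D(91) → 141
combine C(108), 141 → 249
combine A(176), 249 → 425
Total encoded bits = sum of merged weights = 141 + 249 + 425 = 815.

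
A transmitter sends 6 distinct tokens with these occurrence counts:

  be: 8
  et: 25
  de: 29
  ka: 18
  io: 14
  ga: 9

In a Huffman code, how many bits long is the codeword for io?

Build the tree from the bottom:
merge be(8) and ga(9): 17
merge io(14) and 17: 31
merge ka(18) and et(25): 43
merge de(29) and 31: 60
merge 43 and 60: 103
io sits 3 levels below the root, so its codeword is 3 bits.

3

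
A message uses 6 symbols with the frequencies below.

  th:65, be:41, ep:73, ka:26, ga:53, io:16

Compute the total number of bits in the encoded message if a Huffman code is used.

Greedily combine the two least-frequent nodes:
merge io(16) and ka(26): 42
merge be(41) and 42: 83
merge ga(53) and th(65): 118
merge ep(73) and 83: 156
merge 118 and 156: 274
Total encoded bits = sum of merged weights = 42 + 83 + 118 + 156 + 274 = 673.

673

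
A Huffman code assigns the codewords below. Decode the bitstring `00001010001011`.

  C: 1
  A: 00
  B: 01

AACBABBC

Read left to right; each codeword is recognised as soon as it completes (prefix code):
  00→A | 00→A | 1→C | 01→B | 00→A | 01→B | 01→B | 1→C
Decoded message: AACBABBC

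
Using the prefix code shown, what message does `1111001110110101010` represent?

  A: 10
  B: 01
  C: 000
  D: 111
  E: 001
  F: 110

DABFFAAA

Read left to right; each codeword is recognised as soon as it completes (prefix code):
  111→D | 10→A | 01→B | 110→F | 110→F | 10→A | 10→A | 10→A
Decoded message: DABFFAAA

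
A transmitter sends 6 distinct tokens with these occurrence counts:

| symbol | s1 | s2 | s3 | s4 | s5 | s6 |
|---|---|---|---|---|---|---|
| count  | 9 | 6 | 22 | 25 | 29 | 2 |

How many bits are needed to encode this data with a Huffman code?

211

Merge the two smallest weights repeatedly:
s6(2) + s2(6) → 8
8 + s1(9) → 17
17 + s3(22) → 39
s4(25) + s5(29) → 54
39 + 54 → 93
Total encoded bits = sum of merged weights = 8 + 17 + 39 + 54 + 93 = 211.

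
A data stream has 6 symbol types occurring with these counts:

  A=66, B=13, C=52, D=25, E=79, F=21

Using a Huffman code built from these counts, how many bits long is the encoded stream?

Merge the two smallest weights repeatedly:
B(13) + F(21) → 34
D(25) + 34 → 59
C(52) + 59 → 111
A(66) + E(79) → 145
111 + 145 → 256
Each symbol's bit-cost is frequency × depth; summing gives 605 bits (equivalently 34 + 59 + 111 + 145 + 256).

605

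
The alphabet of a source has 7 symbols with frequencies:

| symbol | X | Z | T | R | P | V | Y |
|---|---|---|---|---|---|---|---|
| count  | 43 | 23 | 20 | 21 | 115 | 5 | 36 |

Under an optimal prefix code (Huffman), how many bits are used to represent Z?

Huffman merges, smallest pair first:
V(5) + T(20) → 25
R(21) + Z(23) → 44
25 + Y(36) → 61
X(43) + 44 → 87
61 + 87 → 148
P(115) + 148 → 263
Z sits 4 levels below the root, so its codeword is 4 bits.

4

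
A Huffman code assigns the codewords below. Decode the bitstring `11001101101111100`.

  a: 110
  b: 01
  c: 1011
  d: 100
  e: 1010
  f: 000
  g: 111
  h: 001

Read left to right; each codeword is recognised as soon as it completes (prefix code):
  110→a | 01→b | 1011→c | 01→b | 111→g | 100→d
Decoded message: abcbgd

abcbgd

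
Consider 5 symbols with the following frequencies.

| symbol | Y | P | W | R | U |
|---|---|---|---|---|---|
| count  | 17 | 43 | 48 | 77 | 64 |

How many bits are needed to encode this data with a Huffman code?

558

Build the Huffman tree bottom-up:
merge Y(17) and P(43): 60
merge W(48) and 60: 108
merge U(64) and R(77): 141
merge 108 and 141: 249
The encoded length is the sum of every internal node's weight: 60 + 108 + 141 + 249 = 558 bits.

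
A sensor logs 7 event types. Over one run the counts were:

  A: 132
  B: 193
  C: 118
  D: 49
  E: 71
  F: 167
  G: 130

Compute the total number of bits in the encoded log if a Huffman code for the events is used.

Merge the two smallest weights repeatedly:
combine D(49), E(71) → 120
combine C(118), 120 → 238
combine G(130), A(132) → 262
combine F(167), B(193) → 360
combine 238, 262 → 500
combine 360, 500 → 860
Total encoded bits = sum of merged weights = 120 + 238 + 262 + 360 + 500 + 860 = 2340.

2340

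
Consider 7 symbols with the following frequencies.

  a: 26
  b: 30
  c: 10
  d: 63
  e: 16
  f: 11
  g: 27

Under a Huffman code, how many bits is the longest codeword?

Merge the two lowest-weight nodes at each step:
merge c(10) and f(11): 21
merge e(16) and 21: 37
merge a(26) and g(27): 53
merge b(30) and 37: 67
merge 53 and d(63): 116
merge 67 and 116: 183
Maximum depth reached is 4.

4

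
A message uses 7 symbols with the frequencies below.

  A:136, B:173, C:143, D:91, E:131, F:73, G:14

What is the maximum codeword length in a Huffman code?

4

Merge the two lowest-weight nodes at each step:
combine G(14), F(73) → 87
combine 87, D(91) → 178
combine E(131), A(136) → 267
combine C(143), B(173) → 316
combine 178, 267 → 445
combine 316, 445 → 761
The rarest symbols sit at the bottom; the longest codeword is 4 bits.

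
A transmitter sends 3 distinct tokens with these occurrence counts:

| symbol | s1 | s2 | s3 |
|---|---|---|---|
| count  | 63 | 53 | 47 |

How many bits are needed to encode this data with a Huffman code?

Build the Huffman tree bottom-up:
combine s3(47), s2(53) → 100
combine s1(63), 100 → 163
Each symbol's bit-cost is frequency × depth; summing gives 263 bits (equivalently 100 + 163).

263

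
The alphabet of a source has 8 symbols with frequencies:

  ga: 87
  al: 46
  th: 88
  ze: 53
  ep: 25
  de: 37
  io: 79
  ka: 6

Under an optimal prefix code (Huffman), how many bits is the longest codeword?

5

Merge the two lowest-weight nodes at each step:
merge ka(6) and ep(25): 31
merge 31 and de(37): 68
merge al(46) and ze(53): 99
merge 68 and io(79): 147
merge ga(87) and th(88): 175
merge 99 and 147: 246
merge 175 and 246: 421
The rarest symbols sit at the bottom; the longest codeword is 5 bits.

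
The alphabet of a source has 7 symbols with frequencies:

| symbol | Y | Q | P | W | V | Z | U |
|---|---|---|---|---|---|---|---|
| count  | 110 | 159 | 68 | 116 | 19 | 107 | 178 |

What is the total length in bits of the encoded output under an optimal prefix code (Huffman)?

Greedily combine the two least-frequent nodes:
V(19) + P(68) → 87
87 + Z(107) → 194
Y(110) + W(116) → 226
Q(159) + U(178) → 337
194 + 226 → 420
337 + 420 → 757
The encoded length is the sum of every internal node's weight: 87 + 194 + 226 + 337 + 420 + 757 = 2021 bits.

2021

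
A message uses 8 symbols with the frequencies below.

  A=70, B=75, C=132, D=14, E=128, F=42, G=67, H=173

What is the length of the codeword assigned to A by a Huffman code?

Repeatedly merge the two smallest:
D(14) + F(42) → 56
56 + G(67) → 123
A(70) + B(75) → 145
123 + E(128) → 251
C(132) + 145 → 277
H(173) + 251 → 424
277 + 424 → 701
The subtree containing A is merged 3 times, so code length = 3.

3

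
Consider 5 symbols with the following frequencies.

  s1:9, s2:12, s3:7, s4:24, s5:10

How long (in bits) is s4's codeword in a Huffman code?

1

Build the tree from the bottom:
s3(7) + s1(9) → 16
s5(10) + s2(12) → 22
16 + 22 → 38
s4(24) + 38 → 62
s4 is merged only at the final step, so code length = 1.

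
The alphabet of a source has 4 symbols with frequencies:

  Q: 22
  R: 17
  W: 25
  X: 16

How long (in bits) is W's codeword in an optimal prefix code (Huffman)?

2

Repeatedly merge the two smallest:
combine X(16), R(17) → 33
combine Q(22), W(25) → 47
combine 33, 47 → 80
W sits 2 levels below the root, so its codeword is 2 bits.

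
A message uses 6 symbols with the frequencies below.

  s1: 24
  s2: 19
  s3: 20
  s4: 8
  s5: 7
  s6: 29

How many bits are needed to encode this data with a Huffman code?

263

Merge the two smallest weights repeatedly:
s5(7) + s4(8) → 15
15 + s2(19) → 34
s3(20) + s1(24) → 44
s6(29) + 34 → 63
44 + 63 → 107
The encoded length is the sum of every internal node's weight: 15 + 34 + 44 + 63 + 107 = 263 bits.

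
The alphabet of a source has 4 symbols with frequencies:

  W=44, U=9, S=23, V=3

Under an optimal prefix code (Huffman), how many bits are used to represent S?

Repeatedly merge the two smallest:
V(3) + U(9) → 12
12 + S(23) → 35
35 + W(44) → 79
The subtree containing S is merged 2 times, so code length = 2.

2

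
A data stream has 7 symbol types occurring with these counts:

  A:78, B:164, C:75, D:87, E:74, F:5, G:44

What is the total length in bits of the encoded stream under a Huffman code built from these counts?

Build the Huffman tree bottom-up:
F(5) + G(44) → 49
49 + E(74) → 123
C(75) + A(78) → 153
D(87) + 123 → 210
153 + B(164) → 317
210 + 317 → 527
Total encoded bits = sum of merged weights = 49 + 123 + 153 + 210 + 317 + 527 = 1379.

1379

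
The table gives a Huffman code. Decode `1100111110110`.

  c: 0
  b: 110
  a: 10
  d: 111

bcdbb

Read left to right; each codeword is recognised as soon as it completes (prefix code):
  110→b | 0→c | 111→d | 110→b | 110→b
Decoded message: bcdbb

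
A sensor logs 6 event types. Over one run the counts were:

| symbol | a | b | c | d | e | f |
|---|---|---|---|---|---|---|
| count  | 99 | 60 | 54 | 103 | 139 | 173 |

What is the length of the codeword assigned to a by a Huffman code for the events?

Huffman merges, smallest pair first:
c(54) + b(60) → 114
a(99) + d(103) → 202
114 + e(139) → 253
f(173) + 202 → 375
253 + 375 → 628
a sits 3 levels below the root, so its codeword is 3 bits.

3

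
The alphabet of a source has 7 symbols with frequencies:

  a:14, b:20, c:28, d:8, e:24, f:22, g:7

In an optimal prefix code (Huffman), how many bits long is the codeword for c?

Build the tree from the bottom:
g(7) + d(8) → 15
a(14) + 15 → 29
b(20) + f(22) → 42
e(24) + c(28) → 52
29 + 42 → 71
52 + 71 → 123
c sits 2 levels below the root, so its codeword is 2 bits.

2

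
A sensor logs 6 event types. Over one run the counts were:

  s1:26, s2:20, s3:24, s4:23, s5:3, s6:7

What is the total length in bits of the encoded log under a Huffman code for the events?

Merge the two smallest weights repeatedly:
merge s5(3) and s6(7): 10
merge 10 and s2(20): 30
merge s4(23) and s3(24): 47
merge s1(26) and 30: 56
merge 47 and 56: 103
Each symbol's bit-cost is frequency × depth; summing gives 246 bits (equivalently 10 + 30 + 47 + 56 + 103).

246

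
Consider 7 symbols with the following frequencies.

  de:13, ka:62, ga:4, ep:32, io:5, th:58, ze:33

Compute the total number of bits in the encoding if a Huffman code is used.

Build the Huffman tree bottom-up:
merge ga(4) and io(5): 9
merge 9 and de(13): 22
merge 22 and ep(32): 54
merge ze(33) and 54: 87
merge th(58) and ka(62): 120
merge 87 and 120: 207
Total encoded bits = sum of merged weights = 9 + 22 + 54 + 87 + 120 + 207 = 499.

499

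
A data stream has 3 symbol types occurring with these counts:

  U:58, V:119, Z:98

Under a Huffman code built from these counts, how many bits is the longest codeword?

2

Merge the two lowest-weight nodes at each step:
combine U(58), Z(98) → 156
combine V(119), 156 → 275
Maximum depth reached is 2.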